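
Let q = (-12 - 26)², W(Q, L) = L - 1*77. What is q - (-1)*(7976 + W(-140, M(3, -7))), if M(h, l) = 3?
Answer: 9346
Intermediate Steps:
W(Q, L) = -77 + L (W(Q, L) = L - 77 = -77 + L)
q = 1444 (q = (-38)² = 1444)
q - (-1)*(7976 + W(-140, M(3, -7))) = 1444 - (-1)*(7976 + (-77 + 3)) = 1444 - (-1)*(7976 - 74) = 1444 - (-1)*7902 = 1444 - 1*(-7902) = 1444 + 7902 = 9346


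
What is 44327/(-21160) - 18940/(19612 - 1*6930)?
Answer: -481462707/134175560 ≈ -3.5883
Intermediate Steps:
44327/(-21160) - 18940/(19612 - 1*6930) = 44327*(-1/21160) - 18940/(19612 - 6930) = -44327/21160 - 18940/12682 = -44327/21160 - 18940*1/12682 = -44327/21160 - 9470/6341 = -481462707/134175560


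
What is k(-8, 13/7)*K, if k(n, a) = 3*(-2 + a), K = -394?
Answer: 1182/7 ≈ 168.86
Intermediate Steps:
k(n, a) = -6 + 3*a
k(-8, 13/7)*K = (-6 + 3*(13/7))*(-394) = (-6 + 39/7)*(-394) = -3/7*(-394) = 1182/7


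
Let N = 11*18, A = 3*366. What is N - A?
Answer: -900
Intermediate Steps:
A = 1098
N = 198
N - A = 198 - 1*1098 = 198 - 1098 = -900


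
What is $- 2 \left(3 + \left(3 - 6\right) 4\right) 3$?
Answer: $54$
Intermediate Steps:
$- 2 \left(3 + \left(3 - 6\right) 4\right) 3 = - 2 \left(3 - 12\right) 3 = - 2 \left(\left(-9\right) 3\right) = \left(-2\right) \left(-27\right) = 54$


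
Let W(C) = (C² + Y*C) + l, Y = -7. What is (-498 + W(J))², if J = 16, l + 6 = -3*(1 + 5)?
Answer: 142884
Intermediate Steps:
l = -24 (l = -6 - 3*(1 + 5) = -6 - 3*6 = -6 - 18 = -24)
W(C) = -24 + C² - 7*C (W(C) = (C² - 7*C) - 24 = -24 + C² - 7*C)
(-498 + W(J))² = (-498 + (-24 + 16² - 7*16))² = (-498 + (-24 + 256 - 112))² = (-498 + 120)² = (-378)² = 142884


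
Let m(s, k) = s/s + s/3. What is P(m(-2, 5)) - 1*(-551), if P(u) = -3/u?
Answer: 542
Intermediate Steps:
m(s, k) = 1 + s/3 (m(s, k) = 1 + s*(1/3) = 1 + s/3)
P(m(-2, 5)) - 1*(-551) = -3/(1 + (1/3)*(-2)) - 1*(-551) = -3/(1 - 2/3) + 551 = -3/1/3 + 551 = -3*3 + 551 = -9 + 551 = 542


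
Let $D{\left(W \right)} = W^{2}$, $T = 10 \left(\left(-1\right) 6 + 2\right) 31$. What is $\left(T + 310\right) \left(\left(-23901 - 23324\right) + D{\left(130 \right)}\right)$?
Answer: $28202250$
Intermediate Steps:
$T = -1240$ ($T = 10 \left(-6 + 2\right) 31 = 10 \left(-4\right) 31 = \left(-40\right) 31 = -1240$)
$\left(T + 310\right) \left(\left(-23901 - 23324\right) + D{\left(130 \right)}\right) = \left(-1240 + 310\right) \left(\left(-23901 - 23324\right) + 130^{2}\right) = - 930 \left(\left(-23901 - 23324\right) + 16900\right) = - 930 \left(-47225 + 16900\right) = \left(-930\right) \left(-30325\right) = 28202250$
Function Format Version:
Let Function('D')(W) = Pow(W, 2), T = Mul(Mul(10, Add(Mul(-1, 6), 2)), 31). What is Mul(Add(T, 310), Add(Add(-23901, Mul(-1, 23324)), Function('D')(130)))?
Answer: 28202250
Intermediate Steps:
T = -1240 (T = Mul(Mul(10, Add(-6, 2)), 31) = Mul(Mul(10, -4), 31) = Mul(-40, 31) = -1240)
Mul(Add(T, 310), Add(Add(-23901, Mul(-1, 23324)), Function('D')(130))) = Mul(Add(-1240, 310), Add(Add(-23901, Mul(-1, 23324)), Pow(130, 2))) = Mul(-930, Add(Add(-23901, -23324), 16900)) = Mul(-930, Add(-47225, 16900)) = Mul(-930, -30325) = 28202250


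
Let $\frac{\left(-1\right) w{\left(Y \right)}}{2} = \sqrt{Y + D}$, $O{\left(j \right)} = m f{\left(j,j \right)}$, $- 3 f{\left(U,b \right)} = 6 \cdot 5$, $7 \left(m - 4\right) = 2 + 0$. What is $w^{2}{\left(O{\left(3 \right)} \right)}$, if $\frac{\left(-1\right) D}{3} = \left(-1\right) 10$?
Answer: $- \frac{360}{7} \approx -51.429$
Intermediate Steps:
$D = 30$ ($D = - 3 \left(\left(-1\right) 10\right) = \left(-3\right) \left(-10\right) = 30$)
$m = \frac{30}{7}$ ($m = 4 + \frac{2 + 0}{7} = 4 + \frac{1}{7} \cdot 2 = 4 + \frac{2}{7} = \frac{30}{7} \approx 4.2857$)
$f{\left(U,b \right)} = -10$ ($f{\left(U,b \right)} = - \frac{6 \cdot 5}{3} = \left(- \frac{1}{3}\right) 30 = -10$)
$O{\left(j \right)} = - \frac{300}{7}$ ($O{\left(j \right)} = \frac{30}{7} \left(-10\right) = - \frac{300}{7}$)
$w{\left(Y \right)} = - 2 \sqrt{30 + Y}$ ($w{\left(Y \right)} = - 2 \sqrt{Y + 30} = - 2 \sqrt{30 + Y}$)
$w^{2}{\left(O{\left(3 \right)} \right)} = \left(- 2 \sqrt{30 - \frac{300}{7}}\right)^{2} = \left(- 2 \sqrt{- \frac{90}{7}}\right)^{2} = \left(- 2 \frac{3 i \sqrt{70}}{7}\right)^{2} = \left(- \frac{6 i \sqrt{70}}{7}\right)^{2} = - \frac{360}{7}$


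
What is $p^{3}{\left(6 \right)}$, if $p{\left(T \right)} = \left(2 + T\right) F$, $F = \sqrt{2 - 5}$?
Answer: $- 1536 i \sqrt{3} \approx - 2660.4 i$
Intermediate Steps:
$F = i \sqrt{3}$ ($F = \sqrt{-3} = i \sqrt{3} \approx 1.732 i$)
$p{\left(T \right)} = i \sqrt{3} \left(2 + T\right)$ ($p{\left(T \right)} = \left(2 + T\right) i \sqrt{3} = i \sqrt{3} \left(2 + T\right)$)
$p^{3}{\left(6 \right)} = \left(i \sqrt{3} \left(2 + 6\right)\right)^{3} = \left(i \sqrt{3} \cdot 8\right)^{3} = \left(8 i \sqrt{3}\right)^{3} = - 1536 i \sqrt{3}$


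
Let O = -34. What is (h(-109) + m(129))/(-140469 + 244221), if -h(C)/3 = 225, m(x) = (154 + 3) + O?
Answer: -23/4323 ≈ -0.0053204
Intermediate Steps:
m(x) = 123 (m(x) = (154 + 3) - 34 = 157 - 34 = 123)
h(C) = -675 (h(C) = -3*225 = -675)
(h(-109) + m(129))/(-140469 + 244221) = (-675 + 123)/(-140469 + 244221) = -552/103752 = -552*1/103752 = -23/4323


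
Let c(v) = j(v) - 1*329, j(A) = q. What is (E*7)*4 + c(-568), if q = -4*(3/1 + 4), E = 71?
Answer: 1631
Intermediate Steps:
q = -28 (q = -4*(3*1 + 4) = -4*(3 + 4) = -4*7 = -28)
j(A) = -28
c(v) = -357 (c(v) = -28 - 1*329 = -28 - 329 = -357)
(E*7)*4 + c(-568) = (71*7)*4 - 357 = 497*4 - 357 = 1988 - 357 = 1631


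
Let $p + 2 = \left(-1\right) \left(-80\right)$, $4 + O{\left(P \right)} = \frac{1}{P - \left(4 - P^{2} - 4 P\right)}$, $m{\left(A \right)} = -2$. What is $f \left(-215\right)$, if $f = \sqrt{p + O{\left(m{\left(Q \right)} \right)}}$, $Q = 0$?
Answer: $- \frac{43 \sqrt{7390}}{2} \approx -1848.3$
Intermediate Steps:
$O{\left(P \right)} = -4 + \frac{1}{-4 + P^{2} + 5 P}$ ($O{\left(P \right)} = -4 + \frac{1}{P - \left(4 - P^{2} - 4 P\right)} = -4 + \frac{1}{P + \left(-4 + P^{2} + 4 P\right)} = -4 + \frac{1}{-4 + P^{2} + 5 P}$)
$p = 78$ ($p = -2 - -80 = -2 + 80 = 78$)
$f = \frac{\sqrt{7390}}{10}$ ($f = \sqrt{78 + \frac{17 - -40 - 4 \left(-2\right)^{2}}{-4 + \left(-2\right)^{2} + 5 \left(-2\right)}} = \sqrt{78 + \frac{17 + 40 - 16}{-4 + 4 - 10}} = \sqrt{78 + \frac{17 + 40 - 16}{-10}} = \sqrt{78 - \frac{41}{10}} = \sqrt{\frac{739}{10}} = \frac{\sqrt{7390}}{10} \approx 8.5965$)
$f \left(-215\right) = \frac{\sqrt{7390}}{10} \left(-215\right) = - \frac{43 \sqrt{7390}}{2}$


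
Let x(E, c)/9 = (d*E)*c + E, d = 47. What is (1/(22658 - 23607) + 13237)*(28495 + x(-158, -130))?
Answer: 109483256102616/949 ≈ 1.1537e+11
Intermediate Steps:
x(E, c) = 9*E + 423*E*c (x(E, c) = 9*((47*E)*c + E) = 9*(47*E*c + E) = 9*(E + 47*E*c) = 9*E + 423*E*c)
(1/(22658 - 23607) + 13237)*(28495 + x(-158, -130)) = (1/(22658 - 23607) + 13237)*(28495 + 9*(-158)*(1 + 47*(-130))) = (1/(-949) + 13237)*(28495 + 9*(-158)*(1 - 6110)) = (-1/949 + 13237)*(28495 + 9*(-158)*(-6109)) = 12561912*(28495 + 8686998)/949 = (12561912/949)*8715493 = 109483256102616/949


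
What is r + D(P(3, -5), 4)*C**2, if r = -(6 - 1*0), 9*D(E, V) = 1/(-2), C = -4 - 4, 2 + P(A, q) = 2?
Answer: -86/9 ≈ -9.5556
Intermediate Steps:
P(A, q) = 0 (P(A, q) = -2 + 2 = 0)
C = -8
D(E, V) = -1/18 (D(E, V) = (1/9)/(-2) = (1/9)*(-1/2) = -1/18)
r = -6 (r = -(6 + 0) = -1*6 = -6)
r + D(P(3, -5), 4)*C**2 = -6 - 1/18*(-8)**2 = -6 - 1/18*64 = -6 - 32/9 = -86/9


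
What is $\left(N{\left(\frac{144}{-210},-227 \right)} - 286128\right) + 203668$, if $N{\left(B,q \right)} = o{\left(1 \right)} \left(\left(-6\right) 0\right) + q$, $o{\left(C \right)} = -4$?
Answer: $-82687$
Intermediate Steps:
$N{\left(B,q \right)} = q$ ($N{\left(B,q \right)} = - 4 \left(\left(-6\right) 0\right) + q = \left(-4\right) 0 + q = 0 + q = q$)
$\left(N{\left(\frac{144}{-210},-227 \right)} - 286128\right) + 203668 = \left(-227 - 286128\right) + 203668 = -286355 + 203668 = -82687$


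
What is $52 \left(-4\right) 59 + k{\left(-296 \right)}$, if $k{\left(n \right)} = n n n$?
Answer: $-25946608$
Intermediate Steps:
$k{\left(n \right)} = n^{3}$ ($k{\left(n \right)} = n^{2} n = n^{3}$)
$52 \left(-4\right) 59 + k{\left(-296 \right)} = 52 \left(-4\right) 59 + \left(-296\right)^{3} = \left(-208\right) 59 - 25934336 = -12272 - 25934336 = -25946608$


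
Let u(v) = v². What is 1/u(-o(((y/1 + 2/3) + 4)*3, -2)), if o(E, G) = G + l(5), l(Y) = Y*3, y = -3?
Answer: 1/169 ≈ 0.0059172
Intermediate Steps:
l(Y) = 3*Y
o(E, G) = 15 + G (o(E, G) = G + 3*5 = G + 15 = 15 + G)
1/u(-o(((y/1 + 2/3) + 4)*3, -2)) = 1/((-(15 - 2))²) = 1/((-1*13)²) = 1/((-13)²) = 1/169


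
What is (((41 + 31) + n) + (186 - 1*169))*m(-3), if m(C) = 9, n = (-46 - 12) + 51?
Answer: 738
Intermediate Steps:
n = -7 (n = -58 + 51 = -7)
(((41 + 31) + n) + (186 - 1*169))*m(-3) = (((41 + 31) - 7) + (186 - 1*169))*9 = ((72 - 7) + (186 - 169))*9 = (65 + 17)*9 = 82*9 = 738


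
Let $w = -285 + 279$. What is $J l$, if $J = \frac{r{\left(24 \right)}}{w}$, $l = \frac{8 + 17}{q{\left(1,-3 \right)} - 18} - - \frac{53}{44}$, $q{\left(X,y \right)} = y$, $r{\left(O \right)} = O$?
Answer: $- \frac{13}{231} \approx -0.056277$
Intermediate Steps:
$w = -6$
$l = \frac{13}{924}$ ($l = \frac{8 + 17}{-3 - 18} - - \frac{53}{44} = \frac{25}{-21} - \left(-53\right) \frac{1}{44} = 25 \left(- \frac{1}{21}\right) - - \frac{53}{44} = - \frac{25}{21} + \frac{53}{44} = \frac{13}{924} \approx 0.014069$)
$J = -4$ ($J = \frac{24}{-6} = 24 \left(- \frac{1}{6}\right) = -4$)
$J l = \left(-4\right) \frac{13}{924} = - \frac{13}{231}$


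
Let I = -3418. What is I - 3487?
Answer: -6905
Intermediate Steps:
I - 3487 = -3418 - 3487 = -6905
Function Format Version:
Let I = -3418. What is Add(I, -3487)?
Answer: -6905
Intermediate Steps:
Add(I, -3487) = Add(-3418, -3487) = -6905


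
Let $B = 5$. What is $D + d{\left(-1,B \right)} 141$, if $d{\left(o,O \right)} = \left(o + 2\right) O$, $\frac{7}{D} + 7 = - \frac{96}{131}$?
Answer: $\frac{713248}{1013} \approx 704.09$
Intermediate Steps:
$D = - \frac{917}{1013}$ ($D = \frac{7}{-7 - \frac{96}{131}} = \frac{7}{- \frac{1013}{131}} = 7 \left(- \frac{131}{1013}\right) = - \frac{917}{1013} \approx -0.90523$)
$d{\left(o,O \right)} = O \left(2 + o\right)$ ($d{\left(o,O \right)} = \left(2 + o\right) O = O \left(2 + o\right)$)
$D + d{\left(-1,B \right)} 141 = - \frac{917}{1013} + 5 \left(2 - 1\right) 141 = - \frac{917}{1013} + 5 \cdot 1 \cdot 141 = - \frac{917}{1013} + 5 \cdot 141 = - \frac{917}{1013} + 705 = \frac{713248}{1013}$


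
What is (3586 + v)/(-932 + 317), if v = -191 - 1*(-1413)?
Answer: -4808/615 ≈ -7.8179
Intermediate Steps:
v = 1222 (v = -191 + 1413 = 1222)
(3586 + v)/(-932 + 317) = (3586 + 1222)/(-932 + 317) = 4808/(-615) = 4808*(-1/615) = -4808/615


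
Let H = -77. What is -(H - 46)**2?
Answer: -15129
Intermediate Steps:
-(H - 46)**2 = -(-77 - 46)**2 = -1*(-123)**2 = -1*15129 = -15129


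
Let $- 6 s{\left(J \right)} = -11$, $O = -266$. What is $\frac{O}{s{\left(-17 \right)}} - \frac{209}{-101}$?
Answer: $- \frac{158897}{1111} \approx -143.02$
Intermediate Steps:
$s{\left(J \right)} = \frac{11}{6}$ ($s{\left(J \right)} = \left(- \frac{1}{6}\right) \left(-11\right) = \frac{11}{6}$)
$\frac{O}{s{\left(-17 \right)}} - \frac{209}{-101} = - \frac{266}{\frac{11}{6}} - \frac{209}{-101} = \left(-266\right) \frac{6}{11} - - \frac{209}{101} = - \frac{1596}{11} + \frac{209}{101} = - \frac{158897}{1111}$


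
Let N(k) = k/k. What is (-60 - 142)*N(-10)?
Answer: -202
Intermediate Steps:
N(k) = 1
(-60 - 142)*N(-10) = (-60 - 142)*1 = -202*1 = -202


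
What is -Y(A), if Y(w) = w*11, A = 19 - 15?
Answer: -44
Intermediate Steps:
A = 4
Y(w) = 11*w
-Y(A) = -11*4 = -1*44 = -44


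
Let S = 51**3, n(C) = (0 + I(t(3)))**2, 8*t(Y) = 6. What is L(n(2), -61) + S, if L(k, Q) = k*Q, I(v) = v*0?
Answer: 132651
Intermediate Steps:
t(Y) = 3/4 (t(Y) = (1/8)*6 = 3/4)
I(v) = 0
n(C) = 0 (n(C) = (0 + 0)**2 = 0**2 = 0)
S = 132651
L(k, Q) = Q*k
L(n(2), -61) + S = -61*0 + 132651 = 0 + 132651 = 132651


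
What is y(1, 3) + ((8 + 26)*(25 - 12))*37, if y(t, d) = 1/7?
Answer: 114479/7 ≈ 16354.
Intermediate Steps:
y(t, d) = ⅐
y(1, 3) + ((8 + 26)*(25 - 12))*37 = ⅐ + ((8 + 26)*(25 - 12))*37 = ⅐ + (34*13)*37 = ⅐ + 442*37 = ⅐ + 16354 = 114479/7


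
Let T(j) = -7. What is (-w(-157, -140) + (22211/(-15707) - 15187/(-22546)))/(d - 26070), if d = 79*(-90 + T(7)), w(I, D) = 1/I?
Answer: 40815508507/1875501281043782 ≈ 2.1762e-5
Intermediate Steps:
d = -7663 (d = 79*(-90 - 7) = 79*(-97) = -7663)
(-w(-157, -140) + (22211/(-15707) - 15187/(-22546)))/(d - 26070) = (-1/(-157) + (22211/(-15707) - 15187/(-22546)))/(-7663 - 26070) = (-1*(-1/157) + (22211*(-1/15707) - 15187*(-1/22546)))/(-33733) = (1/157 + (-22211/15707 + 15187/22546))*(-1/33733) = (1/157 - 262226997/354130022)*(-1/33733) = -40815508507/55598413454*(-1/33733) = 40815508507/1875501281043782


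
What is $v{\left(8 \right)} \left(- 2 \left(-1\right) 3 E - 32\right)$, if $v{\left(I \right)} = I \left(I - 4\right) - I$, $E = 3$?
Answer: $-336$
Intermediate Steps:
$v{\left(I \right)} = - I + I \left(-4 + I\right)$ ($v{\left(I \right)} = I \left(-4 + I\right) - I = - I + I \left(-4 + I\right)$)
$v{\left(8 \right)} \left(- 2 \left(-1\right) 3 E - 32\right) = 8 \left(-5 + 8\right) \left(- 2 \left(-1\right) 3 \cdot 3 - 32\right) = 8 \cdot 3 \left(- 2 \left(\left(-3\right) 3\right) - 32\right) = 24 \left(\left(-2\right) \left(-9\right) - 32\right) = 24 \left(18 - 32\right) = 24 \left(-14\right) = -336$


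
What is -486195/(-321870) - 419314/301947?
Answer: 789368299/6479178726 ≈ 0.12183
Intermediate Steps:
-486195/(-321870) - 419314/301947 = -486195*(-1/321870) - 419314*1/301947 = 32413/21458 - 419314/301947 = 789368299/6479178726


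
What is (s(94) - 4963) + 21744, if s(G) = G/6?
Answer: 50390/3 ≈ 16797.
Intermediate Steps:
s(G) = G/6 (s(G) = G*(⅙) = G/6)
(s(94) - 4963) + 21744 = ((⅙)*94 - 4963) + 21744 = (47/3 - 4963) + 21744 = -14842/3 + 21744 = 50390/3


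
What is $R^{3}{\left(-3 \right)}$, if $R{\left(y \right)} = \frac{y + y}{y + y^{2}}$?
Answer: $-1$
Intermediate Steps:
$R{\left(y \right)} = \frac{2 y}{y + y^{2}}$
$R^{3}{\left(-3 \right)} = \left(\frac{2}{1 - 3}\right)^{3} = \left(\frac{2}{-2}\right)^{3} = \left(2 \left(- \frac{1}{2}\right)\right)^{3} = \left(-1\right)^{3} = -1$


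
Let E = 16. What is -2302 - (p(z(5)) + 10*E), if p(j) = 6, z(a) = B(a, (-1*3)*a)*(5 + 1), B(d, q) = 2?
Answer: -2468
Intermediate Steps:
z(a) = 12 (z(a) = 2*(5 + 1) = 2*6 = 12)
-2302 - (p(z(5)) + 10*E) = -2302 - (6 + 10*16) = -2302 - (6 + 160) = -2302 - 1*166 = -2302 - 166 = -2468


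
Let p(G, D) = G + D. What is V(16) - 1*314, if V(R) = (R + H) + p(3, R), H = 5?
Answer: -274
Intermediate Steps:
p(G, D) = D + G
V(R) = 8 + 2*R (V(R) = (R + 5) + (R + 3) = (5 + R) + (3 + R) = 8 + 2*R)
V(16) - 1*314 = (8 + 2*16) - 1*314 = (8 + 32) - 314 = 40 - 314 = -274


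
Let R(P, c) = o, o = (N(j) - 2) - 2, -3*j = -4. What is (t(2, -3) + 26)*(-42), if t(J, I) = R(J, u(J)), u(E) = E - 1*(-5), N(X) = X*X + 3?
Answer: -3374/3 ≈ -1124.7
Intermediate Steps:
j = 4/3 (j = -⅓*(-4) = 4/3 ≈ 1.3333)
N(X) = 3 + X² (N(X) = X² + 3 = 3 + X²)
u(E) = 5 + E (u(E) = E + 5 = 5 + E)
o = 7/9 (o = ((3 + (4/3)²) - 2) - 2 = ((3 + 16/9) - 2) - 2 = (43/9 - 2) - 2 = 25/9 - 2 = 7/9 ≈ 0.77778)
R(P, c) = 7/9
t(J, I) = 7/9
(t(2, -3) + 26)*(-42) = (7/9 + 26)*(-42) = (241/9)*(-42) = -3374/3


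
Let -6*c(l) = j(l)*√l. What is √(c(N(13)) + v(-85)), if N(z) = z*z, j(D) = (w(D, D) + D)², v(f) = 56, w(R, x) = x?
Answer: I*√2227254/3 ≈ 497.47*I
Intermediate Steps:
j(D) = 4*D² (j(D) = (D + D)² = (2*D)² = 4*D²)
N(z) = z²
c(l) = -2*l^(5/2)/3 (c(l) = -4*l²*√l/6 = -2*l^(5/2)/3)
√(c(N(13)) + v(-85)) = √(-2*(13²)^(5/2)/3 + 56) = √(-2*169^(5/2)/3 + 56) = √(-⅔*371293 + 56) = √(-742586/3 + 56) = √(-742418/3) = I*√2227254/3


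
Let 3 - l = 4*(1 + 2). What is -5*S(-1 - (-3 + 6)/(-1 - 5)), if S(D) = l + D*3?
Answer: 105/2 ≈ 52.500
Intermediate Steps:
l = -9 (l = 3 - 4*(1 + 2) = 3 - 4*3 = 3 - 1*12 = 3 - 12 = -9)
S(D) = -9 + 3*D (S(D) = -9 + D*3 = -9 + 3*D)
-5*S(-1 - (-3 + 6)/(-1 - 5)) = -5*(-9 + 3*(-1 - (-3 + 6)/(-1 - 5))) = -5*(-9 + 3*(-1 - 3/(-6))) = -5*(-9 + 3*(-1 - 3*(-1)/6)) = -5*(-9 + 3*(-1 - 1*(-1/2))) = -5*(-9 + 3*(-1 + 1/2)) = -5*(-9 + 3*(-1/2)) = -5*(-9 - 3/2) = -5*(-21/2) = 105/2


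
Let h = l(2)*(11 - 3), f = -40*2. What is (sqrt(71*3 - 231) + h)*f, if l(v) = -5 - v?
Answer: 4480 - 240*I*sqrt(2) ≈ 4480.0 - 339.41*I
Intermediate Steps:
f = -80
h = -56 (h = (-5 - 1*2)*(11 - 3) = (-5 - 2)*8 = -7*8 = -56)
(sqrt(71*3 - 231) + h)*f = (sqrt(71*3 - 231) - 56)*(-80) = (sqrt(213 - 231) - 56)*(-80) = (sqrt(-18) - 56)*(-80) = (3*I*sqrt(2) - 56)*(-80) = (-56 + 3*I*sqrt(2))*(-80) = 4480 - 240*I*sqrt(2)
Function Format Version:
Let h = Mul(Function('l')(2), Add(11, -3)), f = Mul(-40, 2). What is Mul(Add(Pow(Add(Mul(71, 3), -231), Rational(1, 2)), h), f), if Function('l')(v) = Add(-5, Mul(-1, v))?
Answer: Add(4480, Mul(-240, I, Pow(2, Rational(1, 2)))) ≈ Add(4480.0, Mul(-339.41, I))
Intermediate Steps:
f = -80
h = -56 (h = Mul(Add(-5, Mul(-1, 2)), Add(11, -3)) = Mul(Add(-5, -2), 8) = Mul(-7, 8) = -56)
Mul(Add(Pow(Add(Mul(71, 3), -231), Rational(1, 2)), h), f) = Mul(Add(Pow(Add(Mul(71, 3), -231), Rational(1, 2)), -56), -80) = Mul(Add(Pow(Add(213, -231), Rational(1, 2)), -56), -80) = Mul(Add(Pow(-18, Rational(1, 2)), -56), -80) = Mul(Add(Mul(3, I, Pow(2, Rational(1, 2))), -56), -80) = Mul(Add(-56, Mul(3, I, Pow(2, Rational(1, 2)))), -80) = Add(4480, Mul(-240, I, Pow(2, Rational(1, 2))))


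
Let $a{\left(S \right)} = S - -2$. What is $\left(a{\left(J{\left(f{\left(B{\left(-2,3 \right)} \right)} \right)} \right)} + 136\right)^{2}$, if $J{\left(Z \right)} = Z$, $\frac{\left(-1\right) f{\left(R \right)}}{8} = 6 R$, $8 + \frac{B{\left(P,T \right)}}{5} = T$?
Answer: $1790244$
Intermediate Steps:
$B{\left(P,T \right)} = -40 + 5 T$
$f{\left(R \right)} = - 48 R$ ($f{\left(R \right)} = - 8 \cdot 6 R = - 48 R$)
$a{\left(S \right)} = 2 + S$ ($a{\left(S \right)} = S + 2 = 2 + S$)
$\left(a{\left(J{\left(f{\left(B{\left(-2,3 \right)} \right)} \right)} \right)} + 136\right)^{2} = \left(\left(2 - 48 \left(-40 + 5 \cdot 3\right)\right) + 136\right)^{2} = \left(\left(2 - 48 \left(-40 + 15\right)\right) + 136\right)^{2} = \left(\left(2 - -1200\right) + 136\right)^{2} = \left(\left(2 + 1200\right) + 136\right)^{2} = \left(1202 + 136\right)^{2} = 1338^{2} = 1790244$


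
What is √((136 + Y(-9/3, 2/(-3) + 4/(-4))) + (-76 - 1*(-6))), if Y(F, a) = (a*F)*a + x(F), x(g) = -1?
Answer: √510/3 ≈ 7.5277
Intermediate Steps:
Y(F, a) = -1 + F*a² (Y(F, a) = (a*F)*a - 1 = (F*a)*a - 1 = F*a² - 1 = -1 + F*a²)
√((136 + Y(-9/3, 2/(-3) + 4/(-4))) + (-76 - 1*(-6))) = √((136 + (-1 + (-9/3)*(2/(-3) + 4/(-4))²)) + (-76 - 1*(-6))) = √((136 + (-1 + (-9*⅓)*(2*(-⅓) + 4*(-¼))²)) + (-76 + 6)) = √((136 + (-1 - 3*(-⅔ - 1)²)) - 70) = √((136 + (-1 - 3*(-5/3)²)) - 70) = √((136 + (-1 - 3*25/9)) - 70) = √((136 + (-1 - 25/3)) - 70) = √((136 - 28/3) - 70) = √(380/3 - 70) = √(170/3) = √510/3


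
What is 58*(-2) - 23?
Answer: -139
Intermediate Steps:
58*(-2) - 23 = -116 - 23 = -139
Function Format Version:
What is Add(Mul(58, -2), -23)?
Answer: -139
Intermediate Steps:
Add(Mul(58, -2), -23) = Add(-116, -23) = -139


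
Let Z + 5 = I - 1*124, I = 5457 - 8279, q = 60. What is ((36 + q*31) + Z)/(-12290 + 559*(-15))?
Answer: 211/4135 ≈ 0.051028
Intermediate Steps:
I = -2822
Z = -2951 (Z = -5 + (-2822 - 1*124) = -5 + (-2822 - 124) = -5 - 2946 = -2951)
((36 + q*31) + Z)/(-12290 + 559*(-15)) = ((36 + 60*31) - 2951)/(-12290 + 559*(-15)) = ((36 + 1860) - 2951)/(-12290 - 8385) = (1896 - 2951)/(-20675) = -1055*(-1/20675) = 211/4135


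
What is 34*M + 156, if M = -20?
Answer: -524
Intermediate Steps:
34*M + 156 = 34*(-20) + 156 = -680 + 156 = -524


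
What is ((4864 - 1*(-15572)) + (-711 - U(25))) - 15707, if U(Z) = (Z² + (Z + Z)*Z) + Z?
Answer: 2118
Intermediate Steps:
U(Z) = Z + 3*Z² (U(Z) = (Z² + (2*Z)*Z) + Z = (Z² + 2*Z²) + Z = 3*Z² + Z = Z + 3*Z²)
((4864 - 1*(-15572)) + (-711 - U(25))) - 15707 = ((4864 - 1*(-15572)) + (-711 - 25*(1 + 3*25))) - 15707 = ((4864 + 15572) + (-711 - 25*(1 + 75))) - 15707 = (20436 + (-711 - 25*76)) - 15707 = (20436 + (-711 - 1*1900)) - 15707 = (20436 + (-711 - 1900)) - 15707 = (20436 - 2611) - 15707 = 17825 - 15707 = 2118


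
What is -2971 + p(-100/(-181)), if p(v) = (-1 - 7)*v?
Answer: -538551/181 ≈ -2975.4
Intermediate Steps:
p(v) = -8*v
-2971 + p(-100/(-181)) = -2971 - (-800)/(-181) = -2971 - (-800)*(-1)/181 = -2971 - 8*100/181 = -2971 - 800/181 = -538551/181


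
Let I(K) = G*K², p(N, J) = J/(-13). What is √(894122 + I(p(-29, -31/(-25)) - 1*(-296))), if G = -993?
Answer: I*√9089295588823/325 ≈ 9276.5*I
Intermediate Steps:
p(N, J) = -J/13 (p(N, J) = J*(-1/13) = -J/13)
I(K) = -993*K²
√(894122 + I(p(-29, -31/(-25)) - 1*(-296))) = √(894122 - 993*(-(-31)/(13*(-25)) - 1*(-296))²) = √(894122 - 993*(-(-31)*(-1)/(13*25) + 296)²) = √(894122 - 993*(-1/13*31/25 + 296)²) = √(894122 - 993*(-31/325 + 296)²) = √(894122 - 993*(96169/325)²) = √(894122 - 993*9248476561/105625) = √(894122 - 9183737225073/105625) = √(-9089295588823/105625) = I*√9089295588823/325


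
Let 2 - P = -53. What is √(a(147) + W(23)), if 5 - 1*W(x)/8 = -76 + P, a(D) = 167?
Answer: 5*√15 ≈ 19.365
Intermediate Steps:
P = 55 (P = 2 - 1*(-53) = 2 + 53 = 55)
W(x) = 208 (W(x) = 40 - 8*(-76 + 55) = 40 - 8*(-21) = 40 + 168 = 208)
√(a(147) + W(23)) = √(167 + 208) = √375 = 5*√15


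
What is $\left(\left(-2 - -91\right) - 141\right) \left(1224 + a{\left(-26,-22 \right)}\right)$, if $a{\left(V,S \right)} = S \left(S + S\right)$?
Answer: $-113984$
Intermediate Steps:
$a{\left(V,S \right)} = 2 S^{2}$ ($a{\left(V,S \right)} = S 2 S = 2 S^{2}$)
$\left(\left(-2 - -91\right) - 141\right) \left(1224 + a{\left(-26,-22 \right)}\right) = \left(\left(-2 - -91\right) - 141\right) \left(1224 + 2 \left(-22\right)^{2}\right) = \left(\left(-2 + 91\right) - 141\right) \left(1224 + 2 \cdot 484\right) = \left(89 - 141\right) \left(1224 + 968\right) = \left(-52\right) 2192 = -113984$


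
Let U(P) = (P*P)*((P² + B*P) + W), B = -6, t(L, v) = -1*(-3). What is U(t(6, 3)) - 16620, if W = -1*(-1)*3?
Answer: -16674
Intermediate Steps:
t(L, v) = 3
W = 3 (W = 1*3 = 3)
U(P) = P²*(3 + P² - 6*P) (U(P) = (P*P)*((P² - 6*P) + 3) = P²*(3 + P² - 6*P))
U(t(6, 3)) - 16620 = 3²*(3 + 3² - 6*3) - 16620 = 9*(3 + 9 - 18) - 16620 = 9*(-6) - 16620 = -54 - 16620 = -16674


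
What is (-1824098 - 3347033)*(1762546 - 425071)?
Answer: -6916258434225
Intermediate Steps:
(-1824098 - 3347033)*(1762546 - 425071) = -5171131*1337475 = -6916258434225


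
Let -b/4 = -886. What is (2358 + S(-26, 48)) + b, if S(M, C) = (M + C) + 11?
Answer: 5935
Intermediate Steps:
b = 3544 (b = -4*(-886) = 3544)
S(M, C) = 11 + C + M (S(M, C) = (C + M) + 11 = 11 + C + M)
(2358 + S(-26, 48)) + b = (2358 + (11 + 48 - 26)) + 3544 = (2358 + 33) + 3544 = 2391 + 3544 = 5935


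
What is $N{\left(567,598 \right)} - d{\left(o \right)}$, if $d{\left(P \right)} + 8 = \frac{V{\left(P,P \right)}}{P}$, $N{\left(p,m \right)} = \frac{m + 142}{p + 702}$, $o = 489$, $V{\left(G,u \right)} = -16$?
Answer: $\frac{1782164}{206847} \approx 8.6159$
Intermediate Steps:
$N{\left(p,m \right)} = \frac{142 + m}{702 + p}$
$d{\left(P \right)} = -8 - \frac{16}{P}$
$N{\left(567,598 \right)} - d{\left(o \right)} = \frac{142 + 598}{702 + 567} - \left(-8 - \frac{16}{489}\right) = \frac{1}{1269} \cdot 740 - \left(-8 - \frac{16}{489}\right) = \frac{740}{1269} - - \frac{3928}{489} = \frac{740}{1269} + \frac{3928}{489} = \frac{1782164}{206847}$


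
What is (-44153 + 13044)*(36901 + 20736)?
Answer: -1793029433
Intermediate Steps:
(-44153 + 13044)*(36901 + 20736) = -31109*57637 = -1793029433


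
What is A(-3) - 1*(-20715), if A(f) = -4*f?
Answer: 20727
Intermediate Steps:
A(-3) - 1*(-20715) = -4*(-3) - 1*(-20715) = 12 + 20715 = 20727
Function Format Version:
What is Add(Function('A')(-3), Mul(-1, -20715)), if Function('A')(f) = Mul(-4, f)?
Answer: 20727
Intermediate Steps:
Add(Function('A')(-3), Mul(-1, -20715)) = Add(Mul(-4, -3), Mul(-1, -20715)) = Add(12, 20715) = 20727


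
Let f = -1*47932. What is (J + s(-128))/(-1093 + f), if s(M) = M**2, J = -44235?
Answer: 27851/49025 ≈ 0.56810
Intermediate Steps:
f = -47932
(J + s(-128))/(-1093 + f) = (-44235 + (-128)**2)/(-1093 - 47932) = (-44235 + 16384)/(-49025) = -27851*(-1/49025) = 27851/49025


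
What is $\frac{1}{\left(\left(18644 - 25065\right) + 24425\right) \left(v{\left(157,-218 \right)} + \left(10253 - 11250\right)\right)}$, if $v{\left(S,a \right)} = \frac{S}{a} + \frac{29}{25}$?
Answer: $- \frac{2725}{48892139506} \approx -5.5735 \cdot 10^{-8}$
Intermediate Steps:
$v{\left(S,a \right)} = \frac{29}{25} + \frac{S}{a}$ ($v{\left(S,a \right)} = \frac{S}{a} + 29 \cdot \frac{1}{25} = \frac{S}{a} + \frac{29}{25} = \frac{29}{25} + \frac{S}{a}$)
$\frac{1}{\left(\left(18644 - 25065\right) + 24425\right) \left(v{\left(157,-218 \right)} + \left(10253 - 11250\right)\right)} = \frac{1}{\left(\left(18644 - 25065\right) + 24425\right) \left(\left(\frac{29}{25} + \frac{157}{-218}\right) + \left(10253 - 11250\right)\right)} = \frac{1}{\left(\left(18644 - 25065\right) + 24425\right) \left(\left(\frac{29}{25} + 157 \left(- \frac{1}{218}\right)\right) + \left(10253 - 11250\right)\right)} = \frac{1}{\left(-6421 + 24425\right) \left(\left(\frac{29}{25} - \frac{157}{218}\right) - 997\right)} = \frac{1}{18004 \left(\frac{2397}{5450} - 997\right)} = \frac{1}{18004 \left(- \frac{5431253}{5450}\right)} = \frac{1}{- \frac{48892139506}{2725}} = - \frac{2725}{48892139506}$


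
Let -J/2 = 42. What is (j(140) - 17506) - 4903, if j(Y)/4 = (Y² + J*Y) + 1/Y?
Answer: 313286/35 ≈ 8951.0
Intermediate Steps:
J = -84 (J = -2*42 = -84)
j(Y) = -336*Y + 4/Y + 4*Y² (j(Y) = 4*((Y² - 84*Y) + 1/Y) = 4*(1/Y + Y² - 84*Y) = -336*Y + 4/Y + 4*Y²)
(j(140) - 17506) - 4903 = (4*(1 + 140²*(-84 + 140))/140 - 17506) - 4903 = (4*(1/140)*(1 + 19600*56) - 17506) - 4903 = (4*(1/140)*(1 + 1097600) - 17506) - 4903 = (4*(1/140)*1097601 - 17506) - 4903 = (1097601/35 - 17506) - 4903 = 484891/35 - 4903 = 313286/35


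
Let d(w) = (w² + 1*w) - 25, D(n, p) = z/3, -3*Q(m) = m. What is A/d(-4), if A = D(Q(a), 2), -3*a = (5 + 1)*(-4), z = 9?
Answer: -3/13 ≈ -0.23077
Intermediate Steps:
a = 8 (a = -(5 + 1)*(-4)/3 = -2*(-4) = -⅓*(-24) = 8)
Q(m) = -m/3
D(n, p) = 3 (D(n, p) = 9/3 = 9*(⅓) = 3)
A = 3
d(w) = -25 + w + w² (d(w) = (w² + w) - 25 = (w + w²) - 25 = -25 + w + w²)
A/d(-4) = 3/(-25 - 4 + (-4)²) = 3/(-25 - 4 + 16) = 3/(-13) = -1/13*3 = -3/13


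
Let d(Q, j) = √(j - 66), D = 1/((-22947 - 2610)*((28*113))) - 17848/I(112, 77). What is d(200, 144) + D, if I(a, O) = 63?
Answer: -68725294627/242587044 + √78 ≈ -274.47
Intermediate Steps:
D = -68725294627/242587044 (D = 1/((-22947 - 2610)*((28*113))) - 17848/63 = 1/(-25557*3164) - 17848*1/63 = -1/25557*1/3164 - 17848/63 = -1/80862348 - 17848/63 = -68725294627/242587044 ≈ -283.30)
d(Q, j) = √(-66 + j)
d(200, 144) + D = √(-66 + 144) - 68725294627/242587044 = √78 - 68725294627/242587044 = -68725294627/242587044 + √78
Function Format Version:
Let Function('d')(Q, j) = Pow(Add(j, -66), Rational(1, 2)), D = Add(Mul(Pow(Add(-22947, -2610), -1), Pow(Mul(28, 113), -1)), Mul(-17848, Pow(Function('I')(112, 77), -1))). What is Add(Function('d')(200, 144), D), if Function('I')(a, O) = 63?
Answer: Add(Rational(-68725294627, 242587044), Pow(78, Rational(1, 2))) ≈ -274.47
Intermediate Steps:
D = Rational(-68725294627, 242587044) (D = Add(Mul(Pow(Add(-22947, -2610), -1), Pow(Mul(28, 113), -1)), Mul(-17848, Pow(63, -1))) = Add(Mul(Pow(-25557, -1), Pow(3164, -1)), Mul(-17848, Rational(1, 63))) = Add(Mul(Rational(-1, 25557), Rational(1, 3164)), Rational(-17848, 63)) = Add(Rational(-1, 80862348), Rational(-17848, 63)) = Rational(-68725294627, 242587044) ≈ -283.30)
Function('d')(Q, j) = Pow(Add(-66, j), Rational(1, 2))
Add(Function('d')(200, 144), D) = Add(Pow(Add(-66, 144), Rational(1, 2)), Rational(-68725294627, 242587044)) = Add(Pow(78, Rational(1, 2)), Rational(-68725294627, 242587044)) = Add(Rational(-68725294627, 242587044), Pow(78, Rational(1, 2)))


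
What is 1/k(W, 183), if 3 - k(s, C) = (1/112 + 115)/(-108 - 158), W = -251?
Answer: 29792/102257 ≈ 0.29134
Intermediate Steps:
k(s, C) = 102257/29792 (k(s, C) = 3 - (1/112 + 115)/(-108 - 158) = 3 - (1/112 + 115)/(-266) = 3 - 12881*(-1)/(112*266) = 3 - 1*(-12881/29792) = 3 + 12881/29792 = 102257/29792)
1/k(W, 183) = 1/(102257/29792) = 29792/102257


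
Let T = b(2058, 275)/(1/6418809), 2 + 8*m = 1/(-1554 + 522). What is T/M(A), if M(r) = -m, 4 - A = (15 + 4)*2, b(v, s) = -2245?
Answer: -23794165509696/413 ≈ -5.7613e+10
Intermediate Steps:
m = -2065/8256 (m = -1/4 + 1/(8*(-1554 + 522)) = -1/4 + (1/8)/(-1032) = -1/4 + (1/8)*(-1/1032) = -1/4 - 1/8256 = -2065/8256 ≈ -0.25012)
T = -14410226205 (T = -2245/(1/6418809) = -2245/1/6418809 = -2245*6418809 = -14410226205)
A = -34 (A = 4 - (15 + 4)*2 = 4 - 19*2 = 4 - 1*38 = 4 - 38 = -34)
M(r) = 2065/8256 (M(r) = -1*(-2065/8256) = 2065/8256)
T/M(A) = -14410226205/2065/8256 = -14410226205*8256/2065 = -23794165509696/413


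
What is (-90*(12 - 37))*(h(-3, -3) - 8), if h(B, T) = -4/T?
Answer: -15000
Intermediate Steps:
(-90*(12 - 37))*(h(-3, -3) - 8) = (-90*(12 - 37))*(-4/(-3) - 8) = (-90*(-25))*(-4*(-1/3) - 8) = 2250*(4/3 - 8) = 2250*(-20/3) = -15000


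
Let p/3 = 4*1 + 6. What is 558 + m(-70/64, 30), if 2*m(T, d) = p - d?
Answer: 558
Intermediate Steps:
p = 30 (p = 3*(4*1 + 6) = 3*(4 + 6) = 3*10 = 30)
m(T, d) = 15 - d/2 (m(T, d) = (30 - d)/2 = 15 - d/2)
558 + m(-70/64, 30) = 558 + (15 - ½*30) = 558 + (15 - 15) = 558 + 0 = 558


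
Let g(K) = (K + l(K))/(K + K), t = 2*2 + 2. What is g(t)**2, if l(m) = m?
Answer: 1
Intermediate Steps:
t = 6 (t = 4 + 2 = 6)
g(K) = 1 (g(K) = (K + K)/(K + K) = (2*K)/((2*K)) = (2*K)*(1/(2*K)) = 1)
g(t)**2 = 1**2 = 1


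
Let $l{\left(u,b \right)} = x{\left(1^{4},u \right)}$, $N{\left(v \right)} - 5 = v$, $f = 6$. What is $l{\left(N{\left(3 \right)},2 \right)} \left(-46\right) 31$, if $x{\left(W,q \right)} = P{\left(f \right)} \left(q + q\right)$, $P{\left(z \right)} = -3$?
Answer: $68448$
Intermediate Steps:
$N{\left(v \right)} = 5 + v$
$x{\left(W,q \right)} = - 6 q$ ($x{\left(W,q \right)} = - 3 \left(q + q\right) = - 3 \cdot 2 q = - 6 q$)
$l{\left(u,b \right)} = - 6 u$
$l{\left(N{\left(3 \right)},2 \right)} \left(-46\right) 31 = - 6 \left(5 + 3\right) \left(-46\right) 31 = \left(-6\right) 8 \left(-46\right) 31 = \left(-48\right) \left(-46\right) 31 = 2208 \cdot 31 = 68448$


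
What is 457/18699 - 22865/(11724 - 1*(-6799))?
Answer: -419087624/346361577 ≈ -1.2100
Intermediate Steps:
457/18699 - 22865/(11724 - 1*(-6799)) = 457*(1/18699) - 22865/(11724 + 6799) = 457/18699 - 22865/18523 = -419087624/346361577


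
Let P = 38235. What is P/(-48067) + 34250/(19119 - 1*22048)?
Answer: -1758285065/140788243 ≈ -12.489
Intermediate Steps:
P/(-48067) + 34250/(19119 - 1*22048) = 38235/(-48067) + 34250/(19119 - 1*22048) = 38235*(-1/48067) + 34250/(19119 - 22048) = -38235/48067 + 34250/(-2929) = -38235/48067 + 34250*(-1/2929) = -38235/48067 - 34250/2929 = -1758285065/140788243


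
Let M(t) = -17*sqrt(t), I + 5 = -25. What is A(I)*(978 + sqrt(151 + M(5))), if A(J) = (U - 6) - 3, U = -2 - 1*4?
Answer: -14670 - 15*sqrt(151 - 17*sqrt(5)) ≈ -14829.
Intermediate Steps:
I = -30 (I = -5 - 25 = -30)
U = -6 (U = -2 - 4 = -6)
A(J) = -15 (A(J) = (-6 - 6) - 3 = -12 - 3 = -15)
A(I)*(978 + sqrt(151 + M(5))) = -15*(978 + sqrt(151 - 17*sqrt(5))) = -14670 - 15*sqrt(151 - 17*sqrt(5))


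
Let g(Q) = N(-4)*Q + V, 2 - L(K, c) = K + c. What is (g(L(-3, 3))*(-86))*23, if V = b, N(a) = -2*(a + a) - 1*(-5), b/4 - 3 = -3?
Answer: -83076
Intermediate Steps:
b = 0 (b = 12 + 4*(-3) = 12 - 12 = 0)
N(a) = 5 - 4*a (N(a) = -4*a + 5 = 5 - 4*a)
L(K, c) = 2 - K - c (L(K, c) = 2 - (K + c) = 2 + (-K - c) = 2 - K - c)
V = 0
g(Q) = 21*Q (g(Q) = (5 - 4*(-4))*Q + 0 = (5 + 16)*Q + 0 = 21*Q + 0 = 21*Q)
(g(L(-3, 3))*(-86))*23 = ((21*(2 - 1*(-3) - 1*3))*(-86))*23 = ((21*(2 + 3 - 3))*(-86))*23 = ((21*2)*(-86))*23 = (42*(-86))*23 = -3612*23 = -83076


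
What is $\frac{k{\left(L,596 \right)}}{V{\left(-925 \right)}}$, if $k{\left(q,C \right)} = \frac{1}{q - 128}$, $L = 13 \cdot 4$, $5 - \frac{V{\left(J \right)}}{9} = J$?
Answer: $- \frac{1}{636120} \approx -1.572 \cdot 10^{-6}$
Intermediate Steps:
$V{\left(J \right)} = 45 - 9 J$
$L = 52$
$k{\left(q,C \right)} = \frac{1}{-128 + q}$
$\frac{k{\left(L,596 \right)}}{V{\left(-925 \right)}} = \frac{1}{\left(-128 + 52\right) \left(45 - -8325\right)} = \frac{1}{\left(-76\right) \left(45 + 8325\right)} = - \frac{1}{76 \cdot 8370} = \left(- \frac{1}{76}\right) \frac{1}{8370} = - \frac{1}{636120}$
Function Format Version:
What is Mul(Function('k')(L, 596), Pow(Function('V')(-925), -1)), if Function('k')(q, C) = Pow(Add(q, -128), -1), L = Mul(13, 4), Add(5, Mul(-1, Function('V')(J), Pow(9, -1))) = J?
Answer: Rational(-1, 636120) ≈ -1.5720e-6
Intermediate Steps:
Function('V')(J) = Add(45, Mul(-9, J))
L = 52
Function('k')(q, C) = Pow(Add(-128, q), -1)
Mul(Function('k')(L, 596), Pow(Function('V')(-925), -1)) = Mul(Pow(Add(-128, 52), -1), Pow(Add(45, Mul(-9, -925)), -1)) = Mul(Pow(-76, -1), Pow(Add(45, 8325), -1)) = Mul(Rational(-1, 76), Pow(8370, -1)) = Mul(Rational(-1, 76), Rational(1, 8370)) = Rational(-1, 636120)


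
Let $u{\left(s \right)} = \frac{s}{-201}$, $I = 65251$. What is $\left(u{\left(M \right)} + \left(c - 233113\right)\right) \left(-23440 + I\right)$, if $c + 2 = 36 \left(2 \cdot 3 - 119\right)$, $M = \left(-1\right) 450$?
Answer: $- \frac{664423242021}{67} \approx -9.9168 \cdot 10^{9}$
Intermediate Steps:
$M = -450$
$u{\left(s \right)} = - \frac{s}{201}$ ($u{\left(s \right)} = s \left(- \frac{1}{201}\right) = - \frac{s}{201}$)
$c = -4070$ ($c = -2 + 36 \left(2 \cdot 3 - 119\right) = -2 + 36 \left(6 - 119\right) = -2 + 36 \left(-113\right) = -2 - 4068 = -4070$)
$\left(u{\left(M \right)} + \left(c - 233113\right)\right) \left(-23440 + I\right) = \left(\left(- \frac{1}{201}\right) \left(-450\right) - 237183\right) \left(-23440 + 65251\right) = \left(\frac{150}{67} - 237183\right) 41811 = \left(- \frac{15891111}{67}\right) 41811 = - \frac{664423242021}{67}$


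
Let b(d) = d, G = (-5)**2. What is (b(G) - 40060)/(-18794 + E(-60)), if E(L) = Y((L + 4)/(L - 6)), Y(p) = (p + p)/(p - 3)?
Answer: 189499/88962 ≈ 2.1301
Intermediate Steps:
G = 25
Y(p) = 2*p/(-3 + p) (Y(p) = (2*p)/(-3 + p) = 2*p/(-3 + p))
E(L) = 2*(4 + L)/((-6 + L)*(-3 + (4 + L)/(-6 + L))) (E(L) = 2*((L + 4)/(L - 6))/(-3 + (L + 4)/(L - 6)) = 2*((4 + L)/(-6 + L))/(-3 + (4 + L)/(-6 + L)) = 2*(4 + L)/((-6 + L)*(-3 + (4 + L)/(-6 + L))))
(b(G) - 40060)/(-18794 + E(-60)) = (25 - 40060)/(-18794 + (-4 - 1*(-60))/(-11 - 60)) = -40035/(-18794 + (-4 + 60)/(-71)) = -40035/(-18794 - 1/71*56) = -40035/(-18794 - 56/71) = -40035/(-1334430/71) = -40035*(-71/1334430) = 189499/88962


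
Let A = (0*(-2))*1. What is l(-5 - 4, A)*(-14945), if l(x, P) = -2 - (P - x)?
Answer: 164395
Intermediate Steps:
A = 0 (A = 0*1 = 0)
l(x, P) = -2 + x - P (l(x, P) = -2 + (x - P) = -2 + x - P)
l(-5 - 4, A)*(-14945) = (-2 + (-5 - 4) - 1*0)*(-14945) = (-2 - 9 + 0)*(-14945) = -11*(-14945) = 164395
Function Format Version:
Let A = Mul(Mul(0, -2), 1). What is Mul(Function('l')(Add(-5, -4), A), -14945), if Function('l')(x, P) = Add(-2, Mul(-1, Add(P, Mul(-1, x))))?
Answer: 164395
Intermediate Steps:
A = 0 (A = Mul(0, 1) = 0)
Function('l')(x, P) = Add(-2, x, Mul(-1, P)) (Function('l')(x, P) = Add(-2, Add(x, Mul(-1, P))) = Add(-2, x, Mul(-1, P)))
Mul(Function('l')(Add(-5, -4), A), -14945) = Mul(Add(-2, Add(-5, -4), Mul(-1, 0)), -14945) = Mul(Add(-2, -9, 0), -14945) = Mul(-11, -14945) = 164395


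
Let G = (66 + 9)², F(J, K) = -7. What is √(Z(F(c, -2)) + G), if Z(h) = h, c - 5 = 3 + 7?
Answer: 53*√2 ≈ 74.953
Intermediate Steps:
c = 15 (c = 5 + (3 + 7) = 5 + 10 = 15)
G = 5625 (G = 75² = 5625)
√(Z(F(c, -2)) + G) = √(-7 + 5625) = √5618 = 53*√2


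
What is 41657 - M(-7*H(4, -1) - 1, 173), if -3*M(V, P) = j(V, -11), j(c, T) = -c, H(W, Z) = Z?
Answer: 41655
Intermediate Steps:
M(V, P) = V/3 (M(V, P) = -(-1)*V/3 = V/3)
41657 - M(-7*H(4, -1) - 1, 173) = 41657 - (-7*(-1) - 1)/3 = 41657 - (7 - 1)/3 = 41657 - 6/3 = 41657 - 1*2 = 41657 - 2 = 41655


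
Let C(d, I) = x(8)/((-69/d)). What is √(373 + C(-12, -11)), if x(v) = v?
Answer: √198053/23 ≈ 19.349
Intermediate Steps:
C(d, I) = -8*d/69 (C(d, I) = 8/((-69/d)) = 8*(-d/69) = -8*d/69)
√(373 + C(-12, -11)) = √(373 - 8/69*(-12)) = √(373 + 32/23) = √(8611/23) = √198053/23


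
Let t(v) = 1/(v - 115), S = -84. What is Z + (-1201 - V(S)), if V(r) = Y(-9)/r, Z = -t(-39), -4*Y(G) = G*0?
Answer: -184953/154 ≈ -1201.0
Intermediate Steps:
t(v) = 1/(-115 + v)
Y(G) = 0 (Y(G) = -G*0/4 = -¼*0 = 0)
Z = 1/154 (Z = -1/(-115 - 39) = -1/(-154) = -1*(-1/154) = 1/154 ≈ 0.0064935)
V(r) = 0 (V(r) = 0/r = 0)
Z + (-1201 - V(S)) = 1/154 + (-1201 - 1*0) = 1/154 + (-1201 + 0) = 1/154 - 1201 = -184953/154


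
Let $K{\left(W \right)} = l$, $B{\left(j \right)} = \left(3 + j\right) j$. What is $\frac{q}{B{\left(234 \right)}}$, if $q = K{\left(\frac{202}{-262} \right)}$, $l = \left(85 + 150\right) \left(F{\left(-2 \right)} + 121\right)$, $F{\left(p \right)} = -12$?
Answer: $\frac{25615}{55458} \approx 0.46188$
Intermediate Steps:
$l = 25615$ ($l = \left(85 + 150\right) \left(-12 + 121\right) = 235 \cdot 109 = 25615$)
$B{\left(j \right)} = j \left(3 + j\right)$
$K{\left(W \right)} = 25615$
$q = 25615$
$\frac{q}{B{\left(234 \right)}} = \frac{25615}{234 \left(3 + 234\right)} = \frac{25615}{234 \cdot 237} = \frac{25615}{55458}$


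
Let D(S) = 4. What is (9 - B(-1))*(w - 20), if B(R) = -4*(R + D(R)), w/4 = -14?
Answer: -1596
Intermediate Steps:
w = -56 (w = 4*(-14) = -56)
B(R) = -16 - 4*R (B(R) = -4*(R + 4) = -4*(4 + R) = -16 - 4*R)
(9 - B(-1))*(w - 20) = (9 - (-16 - 4*(-1)))*(-56 - 20) = (9 - (-16 + 4))*(-76) = (9 - 1*(-12))*(-76) = (9 + 12)*(-76) = 21*(-76) = -1596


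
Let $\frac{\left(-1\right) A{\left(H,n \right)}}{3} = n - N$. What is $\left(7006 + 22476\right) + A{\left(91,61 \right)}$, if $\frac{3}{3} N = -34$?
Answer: $29197$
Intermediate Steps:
$N = -34$
$A{\left(H,n \right)} = -102 - 3 n$ ($A{\left(H,n \right)} = - 3 \left(n - -34\right) = - 3 \left(n + 34\right) = - 3 \left(34 + n\right) = -102 - 3 n$)
$\left(7006 + 22476\right) + A{\left(91,61 \right)} = \left(7006 + 22476\right) - 285 = 29482 - 285 = 29197$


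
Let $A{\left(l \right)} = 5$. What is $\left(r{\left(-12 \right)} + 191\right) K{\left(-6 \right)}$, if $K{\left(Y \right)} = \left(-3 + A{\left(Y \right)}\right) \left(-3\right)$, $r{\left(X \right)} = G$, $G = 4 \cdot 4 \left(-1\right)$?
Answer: $-1050$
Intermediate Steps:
$G = -16$ ($G = 16 \left(-1\right) = -16$)
$r{\left(X \right)} = -16$
$K{\left(Y \right)} = -6$ ($K{\left(Y \right)} = \left(-3 + 5\right) \left(-3\right) = 2 \left(-3\right) = -6$)
$\left(r{\left(-12 \right)} + 191\right) K{\left(-6 \right)} = \left(-16 + 191\right) \left(-6\right) = 175 \left(-6\right) = -1050$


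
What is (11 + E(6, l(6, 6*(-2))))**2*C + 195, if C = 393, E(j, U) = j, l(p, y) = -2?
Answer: 113772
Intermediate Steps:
(11 + E(6, l(6, 6*(-2))))**2*C + 195 = (11 + 6)**2*393 + 195 = 17**2*393 + 195 = 289*393 + 195 = 113577 + 195 = 113772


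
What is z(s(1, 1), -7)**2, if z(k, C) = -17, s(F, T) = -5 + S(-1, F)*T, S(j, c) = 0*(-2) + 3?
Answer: 289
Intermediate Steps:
S(j, c) = 3 (S(j, c) = 0 + 3 = 3)
s(F, T) = -5 + 3*T
z(s(1, 1), -7)**2 = (-17)**2 = 289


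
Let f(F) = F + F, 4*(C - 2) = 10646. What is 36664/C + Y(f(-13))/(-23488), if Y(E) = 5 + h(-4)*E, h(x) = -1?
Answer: 1722162927/125120576 ≈ 13.764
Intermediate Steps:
C = 5327/2 (C = 2 + (1/4)*10646 = 2 + 5323/2 = 5327/2 ≈ 2663.5)
f(F) = 2*F
Y(E) = 5 - E
36664/C + Y(f(-13))/(-23488) = 36664/(5327/2) + (5 - 2*(-13))/(-23488) = 36664*(2/5327) + (5 - 1*(-26))*(-1/23488) = 73328/5327 + (5 + 26)*(-1/23488) = 73328/5327 + 31*(-1/23488) = 73328/5327 - 31/23488 = 1722162927/125120576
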